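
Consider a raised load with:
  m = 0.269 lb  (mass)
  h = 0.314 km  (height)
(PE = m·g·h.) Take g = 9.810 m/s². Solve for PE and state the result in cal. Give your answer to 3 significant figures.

89.8 cal

PE is given directly by: PE = mgh.
m = 0.269 lb = 0.1220 kg; h = 0.314 km = 314.0 m; g = 9.810 m/s².
PE = 375.9 J
375.9 J × (1 cal / 4.184 J) = 89.83 cal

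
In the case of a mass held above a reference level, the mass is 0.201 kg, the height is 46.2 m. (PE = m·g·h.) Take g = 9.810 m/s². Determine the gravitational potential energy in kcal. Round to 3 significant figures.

PE is given directly by: PE = mgh.
m = 0.201 kg; h = 46.2 m; g = 9.810 m/s².
PE = 91.10 J  (the unit combination reduces to kg·m²/s² = J)
91.10 J × (1 kcal / 4184 J) = 0.02177 kcal

0.0218 kcal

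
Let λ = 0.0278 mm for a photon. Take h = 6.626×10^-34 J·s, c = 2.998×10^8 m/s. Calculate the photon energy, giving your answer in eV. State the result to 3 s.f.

E is given directly by: E = hc/λ.
λ = 0.0278 mm = 2.780×10^-5 m; h = 6.626×10^-34 J·s; c = 2.998×10^8 m/s.
E = 7.146×10^-21 J
7.146×10^-21 J × (1 eV / 1.602×10^-19 J) = 0.04460 eV

0.0446 eV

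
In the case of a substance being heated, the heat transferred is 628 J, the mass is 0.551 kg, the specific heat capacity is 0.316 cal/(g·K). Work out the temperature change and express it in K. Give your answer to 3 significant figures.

0.862 K

Rearranging Q = m·c·ΔT for ΔT: ΔT = Q/(m·c).
Q = 628 J; m = 0.551 kg; c = 0.316 cal/(g·K) = 1322 J/(kg·K).
ΔT = 0.8620 K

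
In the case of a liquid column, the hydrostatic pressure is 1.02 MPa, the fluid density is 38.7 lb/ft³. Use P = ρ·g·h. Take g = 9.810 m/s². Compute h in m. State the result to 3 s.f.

168 m

Rearranging P = ρ·g·h for h: h = P/(ρ·g).
P = 1.02 MPa = 1.020×10^6 Pa; ρ = 38.7 lb/ft³ = 619.9 kg/m³; g = 9.810 m/s².
h = 167.7 m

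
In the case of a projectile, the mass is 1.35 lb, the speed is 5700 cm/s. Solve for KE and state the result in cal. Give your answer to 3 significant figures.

KE is given directly by: KE = ½mv².
m = 1.35 lb = 0.6123 kg; v = 5700 cm/s = 57.00 m/s.
KE = 994.8 J  (the unit combination reduces to kg·m²/s² = J)
994.8 J × (1 cal / 4.184 J) = 237.8 cal

238 cal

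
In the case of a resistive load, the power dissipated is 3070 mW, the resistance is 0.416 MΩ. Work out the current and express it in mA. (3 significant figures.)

2.72 mA

Solving P = I²R for I: I = √(P/R).
P = 3070 mW = 3.070 W; R = 0.416 MΩ = 4.160×10^5 Ω.
I = 0.002717 A
0.002717 A × (1 mA / 0.001000 A) = 2.717 mA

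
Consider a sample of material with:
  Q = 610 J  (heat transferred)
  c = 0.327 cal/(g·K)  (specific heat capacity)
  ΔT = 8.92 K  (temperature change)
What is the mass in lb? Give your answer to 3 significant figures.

0.110 lb

Solving Q = m·c·ΔT for m: m = Q/(c·ΔT).
Q = 610 J; c = 0.327 cal/(g·K) = 1368 J/(kg·K); ΔT = 8.92 K.
m = 0.04998 kg
0.04998 kg × (1 lb / 0.4536 kg) = 0.1102 lb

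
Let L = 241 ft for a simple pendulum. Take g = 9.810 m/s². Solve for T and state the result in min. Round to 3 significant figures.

T is given directly by: T = 2π√(L/g).
L = 241 ft = 73.46 m; g = 9.810 m/s².
T = 17.19 s
17.19 s × (1 min / 60.00 s) = 0.2866 min

0.287 min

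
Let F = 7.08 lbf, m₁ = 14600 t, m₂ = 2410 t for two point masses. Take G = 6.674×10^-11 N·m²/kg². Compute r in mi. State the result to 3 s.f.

0.00537 mi

From Newton's law of gravitation: r = √(G·m₁m₂/F).
F = 7.08 lbf = 31.49 N; m₁ = 14600 t = 1.460×10^7 kg; m₂ = 2410 t = 2.410×10^6 kg; G = 6.674×10^-11 N·m²/kg².
r = 8.635 m
8.635 m × (1 mi / 1609 m) = 0.005366 mi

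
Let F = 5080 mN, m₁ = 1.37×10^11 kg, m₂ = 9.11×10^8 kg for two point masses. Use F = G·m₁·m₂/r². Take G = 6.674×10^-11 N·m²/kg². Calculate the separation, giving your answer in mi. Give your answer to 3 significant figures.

25.2 mi

From Newton's law of gravitation: r = √(G·m₁m₂/F).
F = 5080 mN = 5.080 N; m₁ = 1.37×10^11 kg; m₂ = 9.11×10^8 kg; G = 6.674×10^-11 N·m²/kg².
r = 40493 m
40493 m × (1 mi / 1609 m) = 25.16 mi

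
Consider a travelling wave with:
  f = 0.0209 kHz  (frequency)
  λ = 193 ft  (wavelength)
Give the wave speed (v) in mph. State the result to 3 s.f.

2750 mph

Directly: v = fλ.
f = 0.0209 kHz = 20.90 Hz; λ = 193 ft = 58.83 m.
v = 1229 m/s
1229 m/s × (1 mph / 0.4470 m/s) = 2750 mph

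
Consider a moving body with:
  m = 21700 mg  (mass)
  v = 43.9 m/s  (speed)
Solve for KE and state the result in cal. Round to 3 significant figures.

KE is given directly by: KE = ½mv².
m = 21700 mg = 0.02170 kg; v = 43.9 m/s.
KE = 20.91 J
20.91 J × (1 cal / 4.184 J) = 4.998 cal

5.00 cal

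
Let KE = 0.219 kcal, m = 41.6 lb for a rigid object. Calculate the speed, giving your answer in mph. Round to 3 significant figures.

22.0 mph

Rearranging KE = ½mv² for v: v = √(2·KE/m).
KE = 0.219 kcal = 916.3 J; m = 41.6 lb = 18.87 kg.
v = 9.855 m/s
9.855 m/s × (1 mph / 0.4470 m/s) = 22.04 mph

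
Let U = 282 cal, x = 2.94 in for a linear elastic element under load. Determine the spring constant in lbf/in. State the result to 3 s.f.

Rearranging: k = 2U/x².
U = 282 cal = 1180 J; x = 2.94 in = 0.07468 m.
k = 4.232×10^5 N/m
4.232×10^5 N/m × (1 lbf/in / 175.1 N/m) = 2416 lbf/in

2420 lbf/in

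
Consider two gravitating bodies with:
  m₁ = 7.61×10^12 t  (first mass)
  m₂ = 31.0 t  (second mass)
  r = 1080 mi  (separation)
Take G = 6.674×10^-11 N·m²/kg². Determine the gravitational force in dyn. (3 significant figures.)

521 dyn

F is given directly by: F = Gm₁m₂/r².
m₁ = 7.61×10^12 t = 7.610×10^15 kg; m₂ = 31.0 t = 31000 kg; r = 1080 mi = 1.738×10^6 m; G = 6.674×10^-11 N·m²/kg².
F = 0.005212 N  (the unit combination reduces to kg·m/s² = N)
0.005212 N × (1 dyn / 1.000×10^-5 N) = 521.2 dyn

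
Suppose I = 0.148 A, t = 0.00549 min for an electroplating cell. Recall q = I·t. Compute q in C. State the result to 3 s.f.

Directly: q = It.
I = 0.148 A; t = 0.00549 min = 0.3294 s.
q = 0.04875 C  (the unit combination reduces to A·s = C)

0.0488 C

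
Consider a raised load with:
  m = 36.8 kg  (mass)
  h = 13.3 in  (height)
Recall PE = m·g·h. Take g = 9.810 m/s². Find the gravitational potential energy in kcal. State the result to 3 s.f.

0.0291 kcal

PE is given directly by: PE = mgh.
m = 36.8 kg; h = 13.3 in = 0.3378 m; g = 9.810 m/s².
PE = 122.0 J
122.0 J × (1 kcal / 4184 J) = 0.02915 kcal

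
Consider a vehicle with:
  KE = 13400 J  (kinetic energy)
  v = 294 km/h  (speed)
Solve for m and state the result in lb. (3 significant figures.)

8.86 lb

Rearranging: m = 2·KE/v².
KE = 13400 J; v = 294 km/h = 81.67 m/s.
m = 4.018 kg
4.018 kg × (1 lb / 0.4536 kg) = 8.859 lb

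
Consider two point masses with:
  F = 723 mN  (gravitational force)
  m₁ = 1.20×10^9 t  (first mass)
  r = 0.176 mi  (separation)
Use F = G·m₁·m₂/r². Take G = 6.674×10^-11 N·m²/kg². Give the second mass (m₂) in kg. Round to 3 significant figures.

724 kg

Rearranging F = G·m₁·m₂/r² for m₂: m₂ = F·r²/(G·m₁).
F = 723 mN = 0.7230 N; m₁ = 1.20×10^9 t = 1.200×10^12 kg; r = 0.176 mi = 283.2 m; G = 6.674×10^-11 N·m²/kg².
m₂ = 724.3 kg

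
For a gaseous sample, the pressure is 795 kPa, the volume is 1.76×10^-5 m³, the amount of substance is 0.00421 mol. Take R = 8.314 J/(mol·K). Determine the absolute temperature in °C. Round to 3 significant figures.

Rearranging: T = PV/(nR).
P = 795 kPa = 7.950×10^5 Pa; V = 1.76×10^-5 m³; n = 0.00421 mol; R = 8.314 J/(mol·K).
T = 399.7 K
399.7 K − 273.15 = 126.6 °C

127 °C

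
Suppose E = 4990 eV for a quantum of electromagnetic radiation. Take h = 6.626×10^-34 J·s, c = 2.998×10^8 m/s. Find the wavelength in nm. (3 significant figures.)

Solving E = h·c/λ for λ: λ = hc/E.
E = 4990 eV = 7.995×10^-16 J; h = 6.626×10^-34 J·s; c = 2.998×10^8 m/s.
λ = 2.485×10^-10 m
2.485×10^-10 m × (1 nm / 1.000×10^-9 m) = 0.2485 nm

0.248 nm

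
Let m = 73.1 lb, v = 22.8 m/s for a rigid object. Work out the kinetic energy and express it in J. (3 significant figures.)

KE is given directly by: KE = ½mv².
m = 73.1 lb = 33.16 kg; v = 22.8 m/s.
KE = 8618 J  (the unit combination reduces to kg·m²/s² = J)

8620 J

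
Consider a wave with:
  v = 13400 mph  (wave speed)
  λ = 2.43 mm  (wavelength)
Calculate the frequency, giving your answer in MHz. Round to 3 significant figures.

2.47 MHz

Solving v = f·λ for f: f = v/λ.
v = 13400 mph = 5990 m/s; λ = 2.43 mm = 0.002430 m.
f = 2.465×10^6 Hz
2.465×10^6 Hz × (1 MHz / 1.000×10^6 Hz) = 2.465 MHz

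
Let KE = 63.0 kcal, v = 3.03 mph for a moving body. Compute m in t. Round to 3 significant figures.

Rearranging: m = 2·KE/v².
KE = 63.0 kcal = 2.636×10^5 J; v = 3.03 mph = 1.355 m/s.
m = 2.873×10^5 kg
2.873×10^5 kg × (1 t / 1000 kg) = 287.3 t

287 t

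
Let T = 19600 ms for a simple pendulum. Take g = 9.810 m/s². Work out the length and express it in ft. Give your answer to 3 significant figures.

313 ft

Rearranging: L = g·(T/2π)².
T = 19600 ms = 19.60 s; g = 9.810 m/s².
L = 95.46 m
95.46 m × (1 ft / 0.3048 m) = 313.2 ft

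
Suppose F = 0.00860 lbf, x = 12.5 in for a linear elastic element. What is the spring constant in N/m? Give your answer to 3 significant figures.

From Hooke's law: k = F/x.
F = 0.00860 lbf = 0.03825 N; x = 12.5 in = 0.3175 m.
k = 0.1205 N/m

0.120 N/m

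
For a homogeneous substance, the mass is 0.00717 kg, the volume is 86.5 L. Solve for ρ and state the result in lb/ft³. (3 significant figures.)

0.00517 lb/ft³

ρ is given directly by: ρ = m/V.
m = 0.00717 kg; V = 86.5 L = 0.08650 m³.
ρ = 0.08289 kg/m³
0.08289 kg/m³ × (1 lb/ft³ / 16.02 kg/m³) = 0.005175 lb/ft³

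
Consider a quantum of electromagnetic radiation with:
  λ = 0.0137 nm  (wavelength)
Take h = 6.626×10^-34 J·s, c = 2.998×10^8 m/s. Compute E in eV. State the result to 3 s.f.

E is given directly by: E = hc/λ.
λ = 0.0137 nm = 1.370×10^-11 m; h = 6.626×10^-34 J·s; c = 2.998×10^8 m/s.
E = 1.450×10^-14 J
1.450×10^-14 J × (1 eV / 1.602×10^-19 J) = 90501 eV

90500 eV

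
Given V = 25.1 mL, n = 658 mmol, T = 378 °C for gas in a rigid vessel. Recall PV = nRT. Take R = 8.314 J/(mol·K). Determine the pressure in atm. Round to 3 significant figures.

1400 atm

Directly: P = nRT/V.
V = 25.1 mL = 2.510×10^-5 m³; n = 658 mmol = 0.6580 mol; T = 378 °C = 651.1 K; R = 8.314 J/(mol·K).
P = 1.419×10^8 Pa
1.419×10^8 Pa × (1 atm / 1.013×10^5 Pa) = 1401 atm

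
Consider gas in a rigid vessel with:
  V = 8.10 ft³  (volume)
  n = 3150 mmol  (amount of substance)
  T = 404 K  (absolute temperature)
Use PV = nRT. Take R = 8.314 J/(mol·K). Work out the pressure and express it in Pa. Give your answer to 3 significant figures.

46100 Pa

P is given directly by: P = nRT/V.
V = 8.10 ft³ = 0.2294 m³; n = 3150 mmol = 3.150 mol; T = 404 K; R = 8.314 J/(mol·K).
P = 46129 Pa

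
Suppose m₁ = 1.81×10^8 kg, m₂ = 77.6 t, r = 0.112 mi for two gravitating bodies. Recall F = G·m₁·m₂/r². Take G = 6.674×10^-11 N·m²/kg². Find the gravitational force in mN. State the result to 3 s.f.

28.9 mN

F is given directly by: F = Gm₁m₂/r².
m₁ = 1.81×10^8 kg; m₂ = 77.6 t = 77600 kg; r = 0.112 mi = 180.2 m; G = 6.674×10^-11 N·m²/kg².
F = 0.02885 N
0.02885 N × (1 mN / 0.001000 N) = 28.85 mN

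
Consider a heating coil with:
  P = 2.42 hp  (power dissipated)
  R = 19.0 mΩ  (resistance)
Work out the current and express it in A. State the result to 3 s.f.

Solving P = I²R for I: I = √(P/R).
P = 2.42 hp = 1805 W; R = 19.0 mΩ = 0.01900 Ω.
I = 308.2 A

308 A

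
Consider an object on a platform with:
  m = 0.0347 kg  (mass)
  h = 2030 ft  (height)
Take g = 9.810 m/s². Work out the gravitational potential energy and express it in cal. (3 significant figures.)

50.3 cal

Directly: PE = mgh.
m = 0.0347 kg; h = 2030 ft = 618.7 m; g = 9.810 m/s².
PE = 210.6 J
210.6 J × (1 cal / 4.184 J) = 50.34 cal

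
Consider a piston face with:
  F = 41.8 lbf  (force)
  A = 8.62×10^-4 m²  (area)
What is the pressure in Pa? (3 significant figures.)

P is given directly by: P = F/A.
F = 41.8 lbf = 185.9 N; A = 8.62×10^-4 m².
P = 2.157×10^5 Pa

2.16×10^5 Pa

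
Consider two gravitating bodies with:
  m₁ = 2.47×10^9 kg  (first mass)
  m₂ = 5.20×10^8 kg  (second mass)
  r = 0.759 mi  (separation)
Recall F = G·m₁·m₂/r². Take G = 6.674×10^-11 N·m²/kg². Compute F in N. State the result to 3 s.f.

57.5 N

From Newton's law of gravitation: F = Gm₁m₂/r².
m₁ = 2.47×10^9 kg; m₂ = 5.20×10^8 kg; r = 0.759 mi = 1221 m; G = 6.674×10^-11 N·m²/kg².
F = 57.45 N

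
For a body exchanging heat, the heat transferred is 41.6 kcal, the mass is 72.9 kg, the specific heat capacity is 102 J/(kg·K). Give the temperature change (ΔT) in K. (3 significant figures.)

23.4 K

Solving Q = m·c·ΔT for ΔT: ΔT = Q/(m·c).
Q = 41.6 kcal = 1.741×10^5 J; m = 72.9 kg; c = 102 J/(kg·K).
ΔT = 23.41 K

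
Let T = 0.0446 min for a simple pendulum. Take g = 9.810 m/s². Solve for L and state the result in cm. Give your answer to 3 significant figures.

Solving T = 2π√(L/g) for L: L = g·(T/2π)².
T = 0.0446 min = 2.676 s; g = 9.810 m/s².
L = 1.779 m
1.779 m × (1 cm / 0.01000 m) = 177.9 cm

178 cm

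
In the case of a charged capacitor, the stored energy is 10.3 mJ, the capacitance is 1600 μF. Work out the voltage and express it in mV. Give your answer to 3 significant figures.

Solving E = ½C·V² for V: V = √(2E/C).
E = 10.3 mJ = 0.01030 J; C = 1600 μF = 0.001600 F.
V = 3.588 V  (the unit combination reduces to kg·m²/(A·s³) = V)
3.588 V × (1 mV / 0.001000 V) = 3588 mV

3590 mV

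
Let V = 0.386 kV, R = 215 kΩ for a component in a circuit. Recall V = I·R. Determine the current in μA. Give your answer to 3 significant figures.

1800 μA

From Ohm's law: I = V/R.
V = 0.386 kV = 386.0 V; R = 215 kΩ = 2.150×10^5 Ω.
I = 0.001795 A
0.001795 A × (1 μA / 1.000×10^-6 A) = 1795 μA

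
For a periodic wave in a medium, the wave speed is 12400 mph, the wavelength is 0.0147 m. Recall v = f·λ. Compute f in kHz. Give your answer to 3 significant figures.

377 kHz

Rearranging: f = v/λ.
v = 12400 mph = 5543 m/s; λ = 0.0147 m.
f = 3.771×10^5 Hz
3.771×10^5 Hz × (1 kHz / 1000 Hz) = 377.1 kHz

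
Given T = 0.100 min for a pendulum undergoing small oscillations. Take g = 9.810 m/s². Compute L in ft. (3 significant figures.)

Rearranging: L = g·(T/2π)².
T = 0.100 min = 6.000 s; g = 9.810 m/s².
L = 8.946 m
8.946 m × (1 ft / 0.3048 m) = 29.35 ft

29.3 ft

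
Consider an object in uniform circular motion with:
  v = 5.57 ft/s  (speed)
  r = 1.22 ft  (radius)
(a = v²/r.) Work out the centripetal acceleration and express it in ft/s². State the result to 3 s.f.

25.4 ft/s²

Directly: a = v²/r.
v = 5.57 ft/s = 1.698 m/s; r = 1.22 ft = 0.3719 m.
a = 7.751 m/s²
7.751 m/s² × (1 ft/s² / 0.3048 m/s²) = 25.43 ft/s²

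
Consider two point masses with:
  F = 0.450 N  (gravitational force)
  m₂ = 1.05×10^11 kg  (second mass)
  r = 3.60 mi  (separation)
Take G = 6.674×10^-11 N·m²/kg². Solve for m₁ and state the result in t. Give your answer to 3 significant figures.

Rearranging F = G·m₁·m₂/r² for m₁: m₁ = F·r²/(G·m₂).
F = 0.450 N; m₂ = 1.05×10^11 kg; r = 3.60 mi = 5794 m; G = 6.674×10^-11 N·m²/kg².
m₁ = 2.155×10^6 kg
2.155×10^6 kg × (1 t / 1000 kg) = 2155 t

2160 t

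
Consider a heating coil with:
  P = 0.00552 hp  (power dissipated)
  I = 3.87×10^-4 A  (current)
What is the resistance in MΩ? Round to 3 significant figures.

27.5 MΩ

Solving P = I²R for R: R = P/I².
P = 0.00552 hp = 4.116 W; I = 3.87×10^-4 A.
R = 2.748×10^7 Ω
2.748×10^7 Ω × (1 MΩ / 1.000×10^6 Ω) = 27.48 MΩ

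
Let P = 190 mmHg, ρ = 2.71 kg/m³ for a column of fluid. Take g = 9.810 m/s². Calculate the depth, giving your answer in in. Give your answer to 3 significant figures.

37500 in

Rearranging P = ρ·g·h for h: h = P/(ρ·g).
P = 190 mmHg = 25331 Pa; ρ = 2.71 kg/m³; g = 9.810 m/s².
h = 952.8 m
952.8 m × (1 in / 0.02540 m) = 37513 in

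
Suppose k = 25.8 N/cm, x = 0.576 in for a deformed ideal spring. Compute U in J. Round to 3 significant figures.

Directly: U = ½kx².
k = 25.8 N/cm = 2580 N/m; x = 0.576 in = 0.01463 m.
U = 0.2761 J

0.276 J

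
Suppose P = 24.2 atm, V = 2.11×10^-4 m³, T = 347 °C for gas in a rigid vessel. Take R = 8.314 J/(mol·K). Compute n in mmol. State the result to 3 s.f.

From the ideal-gas law: n = PV/(RT).
P = 24.2 atm = 2.452×10^6 Pa; V = 2.11×10^-4 m³; T = 347 °C = 620.1 K; R = 8.314 J/(mol·K).
n = 0.1003 mol
0.1003 mol × (1 mmol / 0.001000 mol) = 100.3 mmol

100 mmol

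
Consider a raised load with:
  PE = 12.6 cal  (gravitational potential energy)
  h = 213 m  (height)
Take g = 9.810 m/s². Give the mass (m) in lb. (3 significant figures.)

Rearranging PE = m·g·h for m: m = PE/(g·h).
PE = 12.6 cal = 52.72 J; h = 213 m; g = 9.810 m/s².
m = 0.02523 kg
0.02523 kg × (1 lb / 0.4536 kg) = 0.05562 lb

0.0556 lb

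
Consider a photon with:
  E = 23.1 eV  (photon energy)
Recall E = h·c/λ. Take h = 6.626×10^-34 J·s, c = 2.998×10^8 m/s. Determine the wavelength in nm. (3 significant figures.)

53.7 nm

Rearranging E = h·c/λ for λ: λ = hc/E.
E = 23.1 eV = 3.701×10^-18 J; h = 6.626×10^-34 J·s; c = 2.998×10^8 m/s.
λ = 5.367×10^-8 m
5.367×10^-8 m × (1 nm / 1.000×10^-9 m) = 53.67 nm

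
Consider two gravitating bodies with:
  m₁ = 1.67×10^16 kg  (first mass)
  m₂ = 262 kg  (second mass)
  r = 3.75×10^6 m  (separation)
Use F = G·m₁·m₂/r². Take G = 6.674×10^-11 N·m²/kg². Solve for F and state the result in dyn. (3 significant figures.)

2.08 dyn

Directly: F = Gm₁m₂/r².
m₁ = 1.67×10^16 kg; m₂ = 262 kg; r = 3.75×10^6 m; G = 6.674×10^-11 N·m²/kg².
F = 2.077×10^-5 N
2.077×10^-5 N × (1 dyn / 1.000×10^-5 N) = 2.077 dyn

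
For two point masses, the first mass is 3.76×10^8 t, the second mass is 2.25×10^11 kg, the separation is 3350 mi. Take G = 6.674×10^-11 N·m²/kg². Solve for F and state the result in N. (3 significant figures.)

From Newton's law of gravitation: F = Gm₁m₂/r².
m₁ = 3.76×10^8 t = 3.760×10^11 kg; m₂ = 2.25×10^11 kg; r = 3350 mi = 5.391×10^6 m; G = 6.674×10^-11 N·m²/kg².
F = 0.1943 N  (the unit combination reduces to kg·m/s² = N)

0.194 N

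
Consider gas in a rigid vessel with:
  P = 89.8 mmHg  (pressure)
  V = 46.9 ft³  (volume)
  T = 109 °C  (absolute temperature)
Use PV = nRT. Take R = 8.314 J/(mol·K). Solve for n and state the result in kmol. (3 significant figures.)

0.00500 kmol

Solving PV = nRT for n: n = PV/(RT).
P = 89.8 mmHg = 11972 Pa; V = 46.9 ft³ = 1.328 m³; T = 109 °C = 382.1 K; R = 8.314 J/(mol·K).
n = 5.004 mol
5.004 mol × (1 kmol / 1000 mol) = 0.005004 kmol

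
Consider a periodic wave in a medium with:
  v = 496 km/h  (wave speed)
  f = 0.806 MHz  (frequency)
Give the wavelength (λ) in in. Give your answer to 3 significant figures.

0.00673 in

Solving v = f·λ for λ: λ = v/f.
v = 496 km/h = 137.8 m/s; f = 0.806 MHz = 8.060×10^5 Hz.
λ = 1.709×10^-4 m
1.709×10^-4 m × (1 in / 0.02540 m) = 0.006730 in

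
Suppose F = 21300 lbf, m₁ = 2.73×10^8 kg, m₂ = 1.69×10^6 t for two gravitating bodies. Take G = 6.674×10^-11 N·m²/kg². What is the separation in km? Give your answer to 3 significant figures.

0.0180 km

From Newton's law of gravitation: r = √(G·m₁m₂/F).
F = 21300 lbf = 94747 N; m₁ = 2.73×10^8 kg; m₂ = 1.69×10^6 t = 1.690×10^9 kg; G = 6.674×10^-11 N·m²/kg².
r = 18.03 m
18.03 m × (1 km / 1000 m) = 0.01803 km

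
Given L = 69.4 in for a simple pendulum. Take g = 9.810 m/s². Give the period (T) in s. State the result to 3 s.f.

2.66 s

Directly: T = 2π√(L/g).
L = 69.4 in = 1.763 m; g = 9.810 m/s².
T = 2.663 s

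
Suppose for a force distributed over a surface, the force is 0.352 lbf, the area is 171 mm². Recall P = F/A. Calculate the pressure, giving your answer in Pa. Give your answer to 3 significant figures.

9160 Pa

P is given directly by: P = F/A.
F = 0.352 lbf = 1.566 N; A = 171 mm² = 1.710×10^-4 m².
P = 9157 Pa  (the unit combination reduces to kg/(m·s²) = Pa)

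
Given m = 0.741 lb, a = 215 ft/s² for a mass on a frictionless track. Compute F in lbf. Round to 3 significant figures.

4.95 lbf

From Newton's second law: F = m·a.
m = 0.741 lb = 0.3361 kg; a = 215 ft/s² = 65.53 m/s².
F = 22.03 N
22.03 N × (1 lbf / 4.448 N) = 4.952 lbf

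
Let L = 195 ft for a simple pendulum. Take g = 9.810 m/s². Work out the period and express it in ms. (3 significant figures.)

T is given directly by: T = 2π√(L/g).
L = 195 ft = 59.44 m; g = 9.810 m/s².
T = 15.47 s
15.47 s × (1 ms / 0.001000 s) = 15466 ms

15500 ms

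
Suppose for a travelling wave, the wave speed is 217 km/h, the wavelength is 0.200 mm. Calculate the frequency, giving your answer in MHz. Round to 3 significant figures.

0.301 MHz

Rearranging: f = v/λ.
v = 217 km/h = 60.28 m/s; λ = 0.200 mm = 2.000×10^-4 m.
f = 3.014×10^5 Hz
3.014×10^5 Hz × (1 MHz / 1.000×10^6 Hz) = 0.3014 MHz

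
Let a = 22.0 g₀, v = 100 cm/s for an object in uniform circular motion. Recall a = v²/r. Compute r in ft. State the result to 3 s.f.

Rearranging: r = v²/a.
a = 22.0 g₀ = 215.7 m/s²; v = 100 cm/s = 1.000 m/s.
r = 0.004635 m
0.004635 m × (1 ft / 0.3048 m) = 0.01521 ft

0.0152 ft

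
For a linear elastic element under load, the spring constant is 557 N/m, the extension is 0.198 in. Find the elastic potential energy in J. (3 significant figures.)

Directly: U = ½kx².
k = 557 N/m; x = 0.198 in = 0.005029 m.
U = 0.007044 J  (the unit combination reduces to kg·m²/s² = J)

0.00704 J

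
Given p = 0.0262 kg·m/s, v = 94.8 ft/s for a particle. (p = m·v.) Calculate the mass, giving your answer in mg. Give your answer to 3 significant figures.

907 mg

Rearranging: m = p/v.
p = 0.0262 kg·m/s; v = 94.8 ft/s = 28.90 m/s.
m = 9.067×10^-4 kg
9.067×10^-4 kg × (1 mg / 1.000×10^-6 kg) = 906.7 mg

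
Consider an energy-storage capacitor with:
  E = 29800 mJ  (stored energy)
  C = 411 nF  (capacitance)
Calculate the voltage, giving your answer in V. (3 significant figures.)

Rearranging: V = √(2E/C).
E = 29800 mJ = 29.80 J; C = 411 nF = 4.110×10^-7 F.
V = 12042 V  (the unit combination reduces to kg·m²/(A·s³) = V)

12000 V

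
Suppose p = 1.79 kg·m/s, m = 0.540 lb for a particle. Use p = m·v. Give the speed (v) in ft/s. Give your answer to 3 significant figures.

Rearranging p = m·v for v: v = p/m.
p = 1.79 kg·m/s; m = 0.540 lb = 0.2449 kg.
v = 7.308 m/s
7.308 m/s × (1 ft/s / 0.3048 m/s) = 23.98 ft/s

24.0 ft/s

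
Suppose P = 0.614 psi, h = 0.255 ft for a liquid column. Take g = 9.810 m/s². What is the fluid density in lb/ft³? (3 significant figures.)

Rearranging: ρ = P/(g·h).
P = 0.614 psi = 4233 Pa; h = 0.255 ft = 0.07772 m; g = 9.810 m/s².
ρ = 5552 kg/m³
5552 kg/m³ × (1 lb/ft³ / 16.02 kg/m³) = 346.6 lb/ft³

347 lb/ft³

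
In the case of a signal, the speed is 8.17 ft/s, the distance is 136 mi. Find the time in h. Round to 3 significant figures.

Rearranging: t = d/v.
v = 8.17 ft/s = 2.490 m/s; d = 136 mi = 2.189×10^5 m.
t = 87892 s
87892 s × (1 h / 3600 s) = 24.41 h

24.4 h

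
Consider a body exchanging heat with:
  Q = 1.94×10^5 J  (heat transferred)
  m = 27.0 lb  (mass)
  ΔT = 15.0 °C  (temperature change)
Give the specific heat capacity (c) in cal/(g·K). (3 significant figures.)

Solving Q = m·c·ΔT for c: c = Q/(m·ΔT).
Q = 1.94×10^5 J; m = 27.0 lb = 12.25 kg; ΔT = 15.0 °C = 15.00 K.
c = 1056 J/(kg·K)
1056 J/(kg·K) × (1 cal/(g·K) / 4184 J/(kg·K)) = 0.2524 cal/(g·K)

0.252 cal/(g·K)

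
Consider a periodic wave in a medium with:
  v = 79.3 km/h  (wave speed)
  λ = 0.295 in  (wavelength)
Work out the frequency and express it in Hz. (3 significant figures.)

Rearranging: f = v/λ.
v = 79.3 km/h = 22.03 m/s; λ = 0.295 in = 0.007493 m.
f = 2940 Hz

2940 Hz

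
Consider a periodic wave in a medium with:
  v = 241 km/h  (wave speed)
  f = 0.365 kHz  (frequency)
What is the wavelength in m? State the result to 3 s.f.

0.183 m

Solving v = f·λ for λ: λ = v/f.
v = 241 km/h = 66.94 m/s; f = 0.365 kHz = 365.0 Hz.
λ = 0.1834 m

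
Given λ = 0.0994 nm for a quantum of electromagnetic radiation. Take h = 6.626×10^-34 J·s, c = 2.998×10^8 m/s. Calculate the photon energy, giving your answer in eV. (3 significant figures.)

Directly: E = hc/λ.
λ = 0.0994 nm = 9.940×10^-11 m; h = 6.626×10^-34 J·s; c = 2.998×10^8 m/s.
E = 1.998×10^-15 J
1.998×10^-15 J × (1 eV / 1.602×10^-19 J) = 12473 eV

12500 eV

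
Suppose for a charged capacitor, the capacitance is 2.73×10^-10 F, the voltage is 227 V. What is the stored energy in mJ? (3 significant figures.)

E is given directly by: E = ½CV².
C = 2.73×10^-10 F; V = 227 V.
E = 7.034×10^-6 J
7.034×10^-6 J × (1 mJ / 0.001000 J) = 0.007034 mJ

0.00703 mJ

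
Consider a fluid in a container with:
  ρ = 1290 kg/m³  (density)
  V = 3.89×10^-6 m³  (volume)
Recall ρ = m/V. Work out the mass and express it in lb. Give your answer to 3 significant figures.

0.0111 lb

Rearranging ρ = m/V for m: m = ρV.
ρ = 1290 kg/m³; V = 3.89×10^-6 m³.
m = 0.005018 kg
0.005018 kg × (1 lb / 0.4536 kg) = 0.01106 lb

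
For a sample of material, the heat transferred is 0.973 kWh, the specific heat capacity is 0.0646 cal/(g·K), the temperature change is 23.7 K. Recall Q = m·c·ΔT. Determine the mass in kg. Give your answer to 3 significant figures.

547 kg

Rearranging: m = Q/(c·ΔT).
Q = 0.973 kWh = 3.503×10^6 J; c = 0.0646 cal/(g·K) = 270.3 J/(kg·K); ΔT = 23.7 K.
m = 546.8 kg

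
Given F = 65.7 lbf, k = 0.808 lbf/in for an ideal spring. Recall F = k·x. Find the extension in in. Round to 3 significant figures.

81.3 in

From Hooke's law: x = F/k.
F = 65.7 lbf = 292.2 N; k = 0.808 lbf/in = 141.5 N/m.
x = 2.065 m
2.065 m × (1 in / 0.02540 m) = 81.31 in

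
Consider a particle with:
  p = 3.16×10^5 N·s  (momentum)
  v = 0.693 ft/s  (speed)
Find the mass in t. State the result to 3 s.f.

1500 t

Rearranging: m = p/v.
p = 3.16×10^5 N·s = 3.160×10^5 kg·m/s; v = 0.693 ft/s = 0.2112 m/s.
m = 1.496×10^6 kg
1.496×10^6 kg × (1 t / 1000 kg) = 1496 t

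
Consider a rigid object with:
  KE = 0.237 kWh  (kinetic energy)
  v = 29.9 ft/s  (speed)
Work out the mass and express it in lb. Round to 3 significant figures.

Rearranging: m = 2·KE/v².
KE = 0.237 kWh = 8.532×10^5 J; v = 29.9 ft/s = 9.114 m/s.
m = 20545 kg
20545 kg × (1 lb / 0.4536 kg) = 45294 lb

45300 lb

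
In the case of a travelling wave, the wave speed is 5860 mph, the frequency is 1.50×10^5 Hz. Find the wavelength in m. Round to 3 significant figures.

0.0175 m

Rearranging v = f·λ for λ: λ = v/f.
v = 5860 mph = 2620 m/s; f = 1.50×10^5 Hz.
λ = 0.01746 m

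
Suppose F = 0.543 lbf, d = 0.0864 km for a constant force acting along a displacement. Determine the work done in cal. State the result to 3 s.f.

49.9 cal

W is given directly by: W = F·d.
F = 0.543 lbf = 2.415 N; d = 0.0864 km = 86.40 m.
W = 208.7 J  (the unit combination reduces to kg·m²/s² = J)
208.7 J × (1 cal / 4.184 J) = 49.88 cal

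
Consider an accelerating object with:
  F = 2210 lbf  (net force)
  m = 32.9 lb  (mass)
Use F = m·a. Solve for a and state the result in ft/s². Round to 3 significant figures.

From Newton's second law: a = F/m.
F = 2210 lbf = 9831 N; m = 32.9 lb = 14.92 kg.
a = 658.7 m/s²
658.7 m/s² × (1 ft/s² / 0.3048 m/s²) = 2161 ft/s²

2160 ft/s²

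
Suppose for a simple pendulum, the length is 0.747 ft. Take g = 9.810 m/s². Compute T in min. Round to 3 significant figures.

0.0160 min

T is given directly by: T = 2π√(L/g).
L = 0.747 ft = 0.2277 m; g = 9.810 m/s².
T = 0.9572 s
0.9572 s × (1 min / 60.00 s) = 0.01595 min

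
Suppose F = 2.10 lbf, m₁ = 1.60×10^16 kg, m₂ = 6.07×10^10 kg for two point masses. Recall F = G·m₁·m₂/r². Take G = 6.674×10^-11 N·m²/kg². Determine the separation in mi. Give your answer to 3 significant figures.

51800 mi

Rearranging F = G·m₁·m₂/r² for r: r = √(G·m₁m₂/F).
F = 2.10 lbf = 9.341 N; m₁ = 1.60×10^16 kg; m₂ = 6.07×10^10 kg; G = 6.674×10^-11 N·m²/kg².
r = 8.330×10^7 m
8.330×10^7 m × (1 mi / 1609 m) = 51760 mi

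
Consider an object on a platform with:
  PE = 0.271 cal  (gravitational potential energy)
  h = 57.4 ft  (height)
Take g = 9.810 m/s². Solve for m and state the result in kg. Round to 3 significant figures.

Solving PE = m·g·h for m: m = PE/(g·h).
PE = 0.271 cal = 1.134 J; h = 57.4 ft = 17.50 m; g = 9.810 m/s².
m = 0.006606 kg

0.00661 kg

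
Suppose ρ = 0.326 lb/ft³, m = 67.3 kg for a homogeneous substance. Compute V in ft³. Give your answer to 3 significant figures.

Rearranging: V = m/ρ.
ρ = 0.326 lb/ft³ = 5.222 kg/m³; m = 67.3 kg.
V = 12.89 m³
12.89 m³ × (1 ft³ / 0.02832 m³) = 455.1 ft³

455 ft³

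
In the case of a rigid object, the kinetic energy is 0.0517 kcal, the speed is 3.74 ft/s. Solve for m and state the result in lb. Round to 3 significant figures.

Rearranging KE = ½mv² for m: m = 2·KE/v².
KE = 0.0517 kcal = 216.3 J; v = 3.74 ft/s = 1.140 m/s.
m = 332.9 kg
332.9 kg × (1 lb / 0.4536 kg) = 734.0 lb

734 lb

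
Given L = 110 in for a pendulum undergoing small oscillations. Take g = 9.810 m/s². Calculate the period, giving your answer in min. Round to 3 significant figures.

Directly: T = 2π√(L/g).
L = 110 in = 2.794 m; g = 9.810 m/s².
T = 3.353 s
3.353 s × (1 min / 60.00 s) = 0.05589 min

0.0559 min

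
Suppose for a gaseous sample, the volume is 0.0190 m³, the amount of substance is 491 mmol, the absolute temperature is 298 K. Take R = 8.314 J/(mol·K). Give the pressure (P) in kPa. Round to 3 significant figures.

P is given directly by: P = nRT/V.
V = 0.0190 m³; n = 491 mmol = 0.4910 mol; T = 298 K; R = 8.314 J/(mol·K).
P = 64026 Pa
64026 Pa × (1 kPa / 1000 Pa) = 64.03 kPa

64.0 kPa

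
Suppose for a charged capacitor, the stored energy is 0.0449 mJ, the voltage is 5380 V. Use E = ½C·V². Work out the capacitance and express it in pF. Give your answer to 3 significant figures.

Solving E = ½C·V² for C: C = 2E/V².
E = 0.0449 mJ = 4.490×10^-5 J; V = 5380 V.
C = 3.102×10^-12 F
3.102×10^-12 F × (1 pF / 1.000×10^-12 F) = 3.102 pF

3.10 pF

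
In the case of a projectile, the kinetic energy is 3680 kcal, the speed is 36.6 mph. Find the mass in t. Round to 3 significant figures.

115 t

Solving KE = ½mv² for m: m = 2·KE/v².
KE = 3680 kcal = 1.540×10^7 J; v = 36.6 mph = 16.36 m/s.
m = 1.150×10^5 kg
1.150×10^5 kg × (1 t / 1000 kg) = 115.0 t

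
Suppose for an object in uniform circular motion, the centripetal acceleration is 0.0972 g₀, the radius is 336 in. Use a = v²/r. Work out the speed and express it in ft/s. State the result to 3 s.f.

9.36 ft/s

Rearranging: v = √(a·r).
a = 0.0972 g₀ = 0.9532 m/s²; r = 336 in = 8.534 m.
v = 2.852 m/s
2.852 m/s × (1 ft/s / 0.3048 m/s) = 9.358 ft/s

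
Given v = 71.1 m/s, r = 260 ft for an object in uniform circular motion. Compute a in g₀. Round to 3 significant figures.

6.50 g₀

Directly: a = v²/r.
v = 71.1 m/s; r = 260 ft = 79.25 m.
a = 63.79 m/s²
63.79 m/s² × (1 g₀ / 9.807 m/s²) = 6.505 g₀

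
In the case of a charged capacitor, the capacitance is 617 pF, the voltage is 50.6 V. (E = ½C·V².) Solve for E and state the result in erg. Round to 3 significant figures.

Directly: E = ½CV².
C = 617 pF = 6.170×10^-10 F; V = 50.6 V.
E = 7.899×10^-7 J  (the unit combination reduces to kg·m²/s² = J)
7.899×10^-7 J × (1 erg / 1.000×10^-7 J) = 7.899 erg

7.90 erg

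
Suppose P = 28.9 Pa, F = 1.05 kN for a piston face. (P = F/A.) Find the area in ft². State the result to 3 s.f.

391 ft²

Rearranging: A = F/P.
P = 28.9 Pa; F = 1.05 kN = 1050 N.
A = 36.33 m²
36.33 m² × (1 ft² / 0.09290 m²) = 391.1 ft²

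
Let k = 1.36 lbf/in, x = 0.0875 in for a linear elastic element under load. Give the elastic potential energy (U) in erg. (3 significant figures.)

Directly: U = ½kx².
k = 1.36 lbf/in = 238.2 N/m; x = 0.0875 in = 0.002222 m.
U = 5.882×10^-4 J
5.882×10^-4 J × (1 erg / 1.000×10^-7 J) = 5882 erg

5880 erg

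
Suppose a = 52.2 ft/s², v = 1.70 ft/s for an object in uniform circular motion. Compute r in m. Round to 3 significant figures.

0.0169 m

Rearranging: r = v²/a.
a = 52.2 ft/s² = 15.91 m/s²; v = 1.70 ft/s = 0.5182 m/s.
r = 0.01687 m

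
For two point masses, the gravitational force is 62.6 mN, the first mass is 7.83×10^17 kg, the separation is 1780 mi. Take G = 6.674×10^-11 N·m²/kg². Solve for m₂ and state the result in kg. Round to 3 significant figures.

9830 kg

From Newton's law of gravitation: m₂ = F·r²/(G·m₁).
F = 62.6 mN = 0.06260 N; m₁ = 7.83×10^17 kg; r = 1780 mi = 2.865×10^6 m; G = 6.674×10^-11 N·m²/kg².
m₂ = 9830 kg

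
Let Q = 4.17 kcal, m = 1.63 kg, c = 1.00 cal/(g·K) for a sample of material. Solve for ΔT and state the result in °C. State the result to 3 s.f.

Solving Q = m·c·ΔT for ΔT: ΔT = Q/(m·c).
Q = 4.17 kcal = 17447 J; m = 1.63 kg; c = 1.00 cal/(g·K) = 4184 J/(kg·K).
ΔT = 2.558 K
Since 1 °C = 1 K, 2.558 °C.

2.56 °C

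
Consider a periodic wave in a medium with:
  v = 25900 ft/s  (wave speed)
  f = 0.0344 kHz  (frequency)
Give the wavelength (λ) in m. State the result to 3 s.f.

Rearranging: λ = v/f.
v = 25900 ft/s = 7894 m/s; f = 0.0344 kHz = 34.40 Hz.
λ = 229.5 m

229 m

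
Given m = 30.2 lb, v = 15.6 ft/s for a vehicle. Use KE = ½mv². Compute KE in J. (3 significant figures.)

Directly: KE = ½mv².
m = 30.2 lb = 13.70 kg; v = 15.6 ft/s = 4.755 m/s.
KE = 154.9 J

155 J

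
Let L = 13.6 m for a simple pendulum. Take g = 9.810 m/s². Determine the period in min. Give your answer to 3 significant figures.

0.123 min

Directly: T = 2π√(L/g).
L = 13.6 m; g = 9.810 m/s².
T = 7.398 s
7.398 s × (1 min / 60.00 s) = 0.1233 min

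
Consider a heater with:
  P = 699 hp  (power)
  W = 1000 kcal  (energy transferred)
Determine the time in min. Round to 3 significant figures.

Solving P = W/t for t: t = W/P.
P = 699 hp = 5.212×10^5 W; W = 1000 kcal = 4.184×10^6 J.
t = 8.027 s
8.027 s × (1 min / 60.00 s) = 0.1338 min

0.134 min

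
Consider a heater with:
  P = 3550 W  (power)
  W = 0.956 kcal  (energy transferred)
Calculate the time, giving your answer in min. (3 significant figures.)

0.0188 min

Rearranging: t = W/P.
P = 3550 W; W = 0.956 kcal = 4000 J.
t = 1.127 s
1.127 s × (1 min / 60.00 s) = 0.01878 min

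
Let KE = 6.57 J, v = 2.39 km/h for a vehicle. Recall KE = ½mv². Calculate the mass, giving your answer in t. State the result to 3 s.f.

Solving KE = ½mv² for m: m = 2·KE/v².
KE = 6.57 J; v = 2.39 km/h = 0.6639 m/s.
m = 29.81 kg
29.81 kg × (1 t / 1000 kg) = 0.02981 t

0.0298 t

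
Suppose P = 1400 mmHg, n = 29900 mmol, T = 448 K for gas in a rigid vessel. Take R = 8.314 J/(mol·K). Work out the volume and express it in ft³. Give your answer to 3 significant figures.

21.1 ft³

Rearranging: V = nRT/P.
P = 1400 mmHg = 1.867×10^5 Pa; n = 29900 mmol = 29.90 mol; T = 448 K; R = 8.314 J/(mol·K).
V = 0.5967 m³
0.5967 m³ × (1 ft³ / 0.02832 m³) = 21.07 ft³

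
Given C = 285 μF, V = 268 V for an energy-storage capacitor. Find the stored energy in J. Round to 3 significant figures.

E is given directly by: E = ½CV².
C = 285 μF = 2.850×10^-4 F; V = 268 V.
E = 10.23 J  (the unit combination reduces to kg·m²/s² = J)

10.2 J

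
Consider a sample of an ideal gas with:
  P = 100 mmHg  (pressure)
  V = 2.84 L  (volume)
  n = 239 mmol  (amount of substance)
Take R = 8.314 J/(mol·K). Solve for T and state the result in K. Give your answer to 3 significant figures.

From the ideal-gas law: T = PV/(nR).
P = 100 mmHg = 13332 Pa; V = 2.84 L = 0.002840 m³; n = 239 mmol = 0.2390 mol; R = 8.314 J/(mol·K).
T = 19.06 K

19.1 K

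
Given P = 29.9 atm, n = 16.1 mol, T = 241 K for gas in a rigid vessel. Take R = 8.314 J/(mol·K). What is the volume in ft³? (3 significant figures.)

0.376 ft³

Rearranging PV = nRT for V: V = nRT/P.
P = 29.9 atm = 3.030×10^6 Pa; n = 16.1 mol; T = 241 K; R = 8.314 J/(mol·K).
V = 0.01065 m³
0.01065 m³ × (1 ft³ / 0.02832 m³) = 0.3760 ft³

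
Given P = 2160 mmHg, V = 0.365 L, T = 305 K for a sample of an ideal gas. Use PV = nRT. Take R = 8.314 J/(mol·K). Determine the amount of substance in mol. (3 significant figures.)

0.0415 mol

Rearranging: n = PV/(RT).
P = 2160 mmHg = 2.880×10^5 Pa; V = 0.365 L = 3.650×10^-4 m³; T = 305 K; R = 8.314 J/(mol·K).
n = 0.04145 mol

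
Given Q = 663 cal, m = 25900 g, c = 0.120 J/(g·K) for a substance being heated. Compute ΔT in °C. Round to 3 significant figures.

Rearranging Q = m·c·ΔT for ΔT: ΔT = Q/(m·c).
Q = 663 cal = 2774 J; m = 25900 g = 25.90 kg; c = 0.120 J/(g·K) = 120.0 J/(kg·K).
ΔT = 0.8925 K
Since 1 °C = 1 K, 0.8925 °C.

0.893 °C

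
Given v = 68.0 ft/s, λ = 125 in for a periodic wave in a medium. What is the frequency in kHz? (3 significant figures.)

0.00653 kHz

Rearranging: f = v/λ.
v = 68.0 ft/s = 20.73 m/s; λ = 125 in = 3.175 m.
f = 6.528 Hz
6.528 Hz × (1 kHz / 1000 Hz) = 0.006528 kHz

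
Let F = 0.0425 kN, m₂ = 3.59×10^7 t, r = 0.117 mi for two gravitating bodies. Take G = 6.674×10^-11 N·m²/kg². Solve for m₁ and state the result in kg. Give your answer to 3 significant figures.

From Newton's law of gravitation: m₁ = F·r²/(G·m₂).
F = 0.0425 kN = 42.50 N; m₂ = 3.59×10^7 t = 3.590×10^10 kg; r = 0.117 mi = 188.3 m; G = 6.674×10^-11 N·m²/kg².
m₁ = 6.289×10^5 kg

6.29×10^5 kg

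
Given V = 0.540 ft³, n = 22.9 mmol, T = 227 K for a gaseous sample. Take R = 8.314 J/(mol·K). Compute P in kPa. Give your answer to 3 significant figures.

2.83 kPa

From the ideal-gas law: P = nRT/V.
V = 0.540 ft³ = 0.01529 m³; n = 22.9 mmol = 0.02290 mol; T = 227 K; R = 8.314 J/(mol·K).
P = 2826 Pa
2826 Pa × (1 kPa / 1000 Pa) = 2.826 kPa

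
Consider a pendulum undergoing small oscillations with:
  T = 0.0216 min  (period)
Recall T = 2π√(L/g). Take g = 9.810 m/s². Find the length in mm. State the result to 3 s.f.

Rearranging T = 2π√(L/g) for L: L = g·(T/2π)².
T = 0.0216 min = 1.296 s; g = 9.810 m/s².
L = 0.4174 m
0.4174 m × (1 mm / 0.001000 m) = 417.4 mm

417 mm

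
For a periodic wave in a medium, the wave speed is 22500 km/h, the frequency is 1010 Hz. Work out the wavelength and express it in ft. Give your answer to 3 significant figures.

Solving v = f·λ for λ: λ = v/f.
v = 22500 km/h = 6250 m/s; f = 1010 Hz.
λ = 6.188 m
6.188 m × (1 ft / 0.3048 m) = 20.30 ft

20.3 ft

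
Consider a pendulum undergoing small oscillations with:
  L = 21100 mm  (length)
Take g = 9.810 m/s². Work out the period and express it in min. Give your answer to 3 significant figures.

Directly: T = 2π√(L/g).
L = 21100 mm = 21.10 m; g = 9.810 m/s².
T = 9.215 s
9.215 s × (1 min / 60.00 s) = 0.1536 min

0.154 min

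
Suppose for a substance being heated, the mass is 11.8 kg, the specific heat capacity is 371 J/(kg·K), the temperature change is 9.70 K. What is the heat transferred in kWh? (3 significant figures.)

0.0118 kWh

Directly: Q = mcΔT.
m = 11.8 kg; c = 371 J/(kg·K); ΔT = 9.70 K.
Q = 42465 J  (the unit combination reduces to kg·m²/s² = J)
42465 J × (1 kWh / 3.600×10^6 J) = 0.01180 kWh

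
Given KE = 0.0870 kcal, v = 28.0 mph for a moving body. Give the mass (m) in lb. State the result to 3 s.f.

Rearranging KE = ½mv² for m: m = 2·KE/v².
KE = 0.0870 kcal = 364.0 J; v = 28.0 mph = 12.52 m/s.
m = 4.647 kg
4.647 kg × (1 lb / 0.4536 kg) = 10.24 lb

10.2 lb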